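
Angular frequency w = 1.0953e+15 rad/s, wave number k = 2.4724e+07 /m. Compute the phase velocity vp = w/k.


vp = w / k
= 1.0953e+15 / 2.4724e+07
= 4.4301e+07 m/s

4.4301e+07


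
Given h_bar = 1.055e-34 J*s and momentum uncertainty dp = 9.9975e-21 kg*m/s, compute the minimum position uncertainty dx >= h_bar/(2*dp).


dx = h_bar / (2 * dp)
= 1.055e-34 / (2 * 9.9975e-21)
= 1.055e-34 / 1.9995e-20
= 5.2763e-15 m

5.2763e-15


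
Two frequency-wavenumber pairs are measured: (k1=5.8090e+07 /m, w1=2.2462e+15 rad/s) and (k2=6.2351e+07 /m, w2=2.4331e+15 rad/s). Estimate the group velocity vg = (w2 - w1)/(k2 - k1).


vg = (w2 - w1) / (k2 - k1)
= (2.4331e+15 - 2.2462e+15) / (6.2351e+07 - 5.8090e+07)
= 1.8690e+14 / 4.2610e+06
= 4.3863e+07 m/s

4.3863e+07


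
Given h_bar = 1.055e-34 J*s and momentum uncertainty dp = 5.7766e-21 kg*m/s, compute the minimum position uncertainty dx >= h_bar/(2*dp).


dx = h_bar / (2 * dp)
= 1.055e-34 / (2 * 5.7766e-21)
= 1.055e-34 / 1.1553e-20
= 9.1317e-15 m

9.1317e-15


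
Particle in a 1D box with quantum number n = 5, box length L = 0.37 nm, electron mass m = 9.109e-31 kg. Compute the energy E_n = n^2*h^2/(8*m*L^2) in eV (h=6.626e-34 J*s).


E = n^2 * h^2 / (8 * m * L^2)
= 5^2 * (6.626e-34)^2 / (8 * 9.109e-31 * (0.37e-9)^2)
= 25 * 4.3904e-67 / (8 * 9.109e-31 * 1.3690e-19)
= 1.1002e-17 J
= 68.6778 eV

68.6778


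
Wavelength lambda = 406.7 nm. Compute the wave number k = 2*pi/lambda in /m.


k = 2 * pi / lambda
= 6.2832 / (406.7e-9)
= 6.2832 / 4.0670e-07
= 1.5449e+07 /m

1.5449e+07


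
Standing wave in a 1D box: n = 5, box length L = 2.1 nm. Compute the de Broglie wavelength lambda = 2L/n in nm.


lambda = 2L / n
= 2 * 2.1 / 5
= 4.2 / 5
= 0.84 nm

0.84


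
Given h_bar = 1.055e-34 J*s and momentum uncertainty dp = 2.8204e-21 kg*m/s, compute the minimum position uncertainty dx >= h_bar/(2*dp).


dx = h_bar / (2 * dp)
= 1.055e-34 / (2 * 2.8204e-21)
= 1.055e-34 / 5.6408e-21
= 1.8703e-14 m

1.8703e-14


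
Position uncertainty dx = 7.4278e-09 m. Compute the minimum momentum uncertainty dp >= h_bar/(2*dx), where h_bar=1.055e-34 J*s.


dp = h_bar / (2 * dx)
= 1.055e-34 / (2 * 7.4278e-09)
= 1.055e-34 / 1.4856e-08
= 7.1017e-27 kg*m/s

7.1017e-27


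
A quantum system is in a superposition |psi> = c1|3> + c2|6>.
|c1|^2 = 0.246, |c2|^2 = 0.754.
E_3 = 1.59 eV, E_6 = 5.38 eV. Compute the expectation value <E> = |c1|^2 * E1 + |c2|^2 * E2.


<E> = |c1|^2 * E1 + |c2|^2 * E2
= 0.246 * 1.59 + 0.754 * 5.38
= 0.3911 + 4.0565
= 4.4477 eV

4.4477


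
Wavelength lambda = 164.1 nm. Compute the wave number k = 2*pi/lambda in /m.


k = 2 * pi / lambda
= 6.2832 / (164.1e-9)
= 6.2832 / 1.6410e-07
= 3.8289e+07 /m

3.8289e+07


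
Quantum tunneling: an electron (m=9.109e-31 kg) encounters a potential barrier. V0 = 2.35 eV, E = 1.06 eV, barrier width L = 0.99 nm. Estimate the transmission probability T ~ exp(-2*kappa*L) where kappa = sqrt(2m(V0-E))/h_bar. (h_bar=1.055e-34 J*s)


V0 - E = 1.29 eV = 2.0666e-19 J
kappa = sqrt(2 * m * (V0-E)) / h_bar
= sqrt(2 * 9.109e-31 * 2.0666e-19) / 1.055e-34
= 5.8160e+09 /m
2*kappa*L = 2 * 5.8160e+09 * 0.99e-9
= 11.5157
T = exp(-11.5157) = 9.972598e-06

9.972598e-06


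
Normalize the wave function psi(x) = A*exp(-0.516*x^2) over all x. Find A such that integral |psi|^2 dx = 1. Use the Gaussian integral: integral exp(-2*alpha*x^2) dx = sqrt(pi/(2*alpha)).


integral |psi|^2 dx = A^2 * sqrt(pi/(2*alpha)) = 1
A^2 = sqrt(2*alpha/pi)
= sqrt(2 * 0.516 / pi)
= 0.573146
A = sqrt(0.573146)
= 0.7571

0.7571


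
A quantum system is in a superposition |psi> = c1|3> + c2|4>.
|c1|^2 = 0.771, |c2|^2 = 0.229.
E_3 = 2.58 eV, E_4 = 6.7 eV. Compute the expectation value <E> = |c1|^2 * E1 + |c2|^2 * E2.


<E> = |c1|^2 * E1 + |c2|^2 * E2
= 0.771 * 2.58 + 0.229 * 6.7
= 1.9892 + 1.5343
= 3.5235 eV

3.5235


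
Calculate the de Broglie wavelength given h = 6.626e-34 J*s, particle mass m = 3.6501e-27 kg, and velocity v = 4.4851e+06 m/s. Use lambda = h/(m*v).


lambda = h / (m * v)
= 6.626e-34 / (3.6501e-27 * 4.4851e+06)
= 6.626e-34 / 1.6371e-20
= 4.0474e-14 m

4.0474e-14


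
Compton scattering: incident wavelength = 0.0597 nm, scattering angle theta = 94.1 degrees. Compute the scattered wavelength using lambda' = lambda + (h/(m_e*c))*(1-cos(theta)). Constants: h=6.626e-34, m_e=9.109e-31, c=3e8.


Compton wavelength: h/(m_e*c) = 2.4247e-12 m
d_lambda = 2.4247e-12 * (1 - cos(94.1 deg))
= 2.4247e-12 * 1.071497
= 2.5981e-12 m = 0.002598 nm
lambda' = 0.0597 + 0.002598
= 0.062298 nm

0.062298


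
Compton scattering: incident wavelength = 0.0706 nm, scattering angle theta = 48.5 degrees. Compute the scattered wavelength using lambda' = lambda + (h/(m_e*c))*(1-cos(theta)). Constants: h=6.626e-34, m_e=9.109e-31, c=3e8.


Compton wavelength: h/(m_e*c) = 2.4247e-12 m
d_lambda = 2.4247e-12 * (1 - cos(48.5 deg))
= 2.4247e-12 * 0.33738
= 8.1805e-13 m = 0.000818 nm
lambda' = 0.0706 + 0.000818
= 0.071418 nm

0.071418


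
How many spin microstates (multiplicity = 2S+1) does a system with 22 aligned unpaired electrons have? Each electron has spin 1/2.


Total spin S = N * (1/2) = 22 * 0.5 = 11.0
Spin multiplicity = 2S + 1
= 2 * 11.0 + 1
= 23

23


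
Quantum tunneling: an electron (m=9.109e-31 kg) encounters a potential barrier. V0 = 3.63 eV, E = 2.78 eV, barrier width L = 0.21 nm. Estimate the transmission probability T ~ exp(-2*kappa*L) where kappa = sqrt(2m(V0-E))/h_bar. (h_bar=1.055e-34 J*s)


V0 - E = 0.85 eV = 1.3617e-19 J
kappa = sqrt(2 * m * (V0-E)) / h_bar
= sqrt(2 * 9.109e-31 * 1.3617e-19) / 1.055e-34
= 4.7211e+09 /m
2*kappa*L = 2 * 4.7211e+09 * 0.21e-9
= 1.9828
T = exp(-1.9828) = 1.376775e-01

1.376775e-01


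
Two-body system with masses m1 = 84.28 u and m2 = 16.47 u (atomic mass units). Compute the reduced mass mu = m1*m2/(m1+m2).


mu = m1 * m2 / (m1 + m2)
= 84.28 * 16.47 / (84.28 + 16.47)
= 1388.0916 / 100.75
= 13.7776 u

13.7776


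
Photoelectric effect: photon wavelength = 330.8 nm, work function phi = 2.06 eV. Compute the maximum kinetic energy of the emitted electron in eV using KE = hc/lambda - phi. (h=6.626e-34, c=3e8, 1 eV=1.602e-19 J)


E_photon = hc / lambda
= (6.626e-34)(3e8) / (330.8e-9)
= 6.0091e-19 J
= 3.751 eV
KE = E_photon - phi
= 3.751 - 2.06
= 1.691 eV

1.691


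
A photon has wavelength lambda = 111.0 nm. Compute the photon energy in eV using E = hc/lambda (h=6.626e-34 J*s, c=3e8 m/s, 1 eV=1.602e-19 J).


E = hc / lambda
= (6.626e-34)(3e8) / (111.0e-9)
= 1.9878e-25 / 1.1100e-07
= 1.7908e-18 J
Converting to eV: 1.7908e-18 / 1.602e-19
= 11.1786 eV

11.1786


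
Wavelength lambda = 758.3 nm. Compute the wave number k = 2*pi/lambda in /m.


k = 2 * pi / lambda
= 6.2832 / (758.3e-9)
= 6.2832 / 7.5830e-07
= 8.2859e+06 /m

8.2859e+06


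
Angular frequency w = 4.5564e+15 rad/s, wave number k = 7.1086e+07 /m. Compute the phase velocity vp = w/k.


vp = w / k
= 4.5564e+15 / 7.1086e+07
= 6.4097e+07 m/s

6.4097e+07


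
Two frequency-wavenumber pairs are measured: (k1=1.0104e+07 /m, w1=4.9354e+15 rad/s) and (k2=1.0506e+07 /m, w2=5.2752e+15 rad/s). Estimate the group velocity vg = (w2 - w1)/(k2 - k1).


vg = (w2 - w1) / (k2 - k1)
= (5.2752e+15 - 4.9354e+15) / (1.0506e+07 - 1.0104e+07)
= 3.3980e+14 / 4.0200e+05
= 8.4527e+08 m/s

8.4527e+08


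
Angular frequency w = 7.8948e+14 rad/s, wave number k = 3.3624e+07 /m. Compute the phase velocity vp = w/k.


vp = w / k
= 7.8948e+14 / 3.3624e+07
= 2.3480e+07 m/s

2.3480e+07


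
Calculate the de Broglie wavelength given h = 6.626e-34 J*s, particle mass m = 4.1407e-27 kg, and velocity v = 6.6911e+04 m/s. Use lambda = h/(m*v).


lambda = h / (m * v)
= 6.626e-34 / (4.1407e-27 * 6.6911e+04)
= 6.626e-34 / 2.7706e-22
= 2.3916e-12 m

2.3916e-12


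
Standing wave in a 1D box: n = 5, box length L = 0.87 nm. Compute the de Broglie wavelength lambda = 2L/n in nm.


lambda = 2L / n
= 2 * 0.87 / 5
= 1.74 / 5
= 0.348 nm

0.348


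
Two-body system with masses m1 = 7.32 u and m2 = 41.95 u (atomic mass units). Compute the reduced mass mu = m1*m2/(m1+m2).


mu = m1 * m2 / (m1 + m2)
= 7.32 * 41.95 / (7.32 + 41.95)
= 307.074 / 49.27
= 6.2325 u

6.2325


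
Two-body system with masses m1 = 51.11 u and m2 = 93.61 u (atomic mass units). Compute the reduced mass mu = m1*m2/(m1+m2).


mu = m1 * m2 / (m1 + m2)
= 51.11 * 93.61 / (51.11 + 93.61)
= 4784.4071 / 144.72
= 33.0598 u

33.0598


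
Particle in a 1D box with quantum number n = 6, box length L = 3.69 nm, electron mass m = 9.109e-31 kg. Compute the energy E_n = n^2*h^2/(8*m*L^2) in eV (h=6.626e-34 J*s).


E = n^2 * h^2 / (8 * m * L^2)
= 6^2 * (6.626e-34)^2 / (8 * 9.109e-31 * (3.69e-9)^2)
= 36 * 4.3904e-67 / (8 * 9.109e-31 * 1.3616e-17)
= 1.5929e-19 J
= 0.9943 eV

0.9943


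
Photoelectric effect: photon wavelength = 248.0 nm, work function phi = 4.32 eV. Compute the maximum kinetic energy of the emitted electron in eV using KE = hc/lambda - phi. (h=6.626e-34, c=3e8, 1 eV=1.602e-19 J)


E_photon = hc / lambda
= (6.626e-34)(3e8) / (248.0e-9)
= 8.0153e-19 J
= 5.0033 eV
KE = E_photon - phi
= 5.0033 - 4.32
= 0.6833 eV

0.6833


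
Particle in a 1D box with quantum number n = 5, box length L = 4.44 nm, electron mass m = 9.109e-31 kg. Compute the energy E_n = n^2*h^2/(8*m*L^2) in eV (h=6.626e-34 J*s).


E = n^2 * h^2 / (8 * m * L^2)
= 5^2 * (6.626e-34)^2 / (8 * 9.109e-31 * (4.44e-9)^2)
= 25 * 4.3904e-67 / (8 * 9.109e-31 * 1.9714e-17)
= 7.6404e-20 J
= 0.4769 eV

0.4769


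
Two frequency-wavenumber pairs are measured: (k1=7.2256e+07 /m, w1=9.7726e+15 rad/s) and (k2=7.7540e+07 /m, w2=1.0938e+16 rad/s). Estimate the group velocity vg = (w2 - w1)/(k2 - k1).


vg = (w2 - w1) / (k2 - k1)
= (1.0938e+16 - 9.7726e+15) / (7.7540e+07 - 7.2256e+07)
= 1.1654e+15 / 5.2840e+06
= 2.2055e+08 m/s

2.2055e+08


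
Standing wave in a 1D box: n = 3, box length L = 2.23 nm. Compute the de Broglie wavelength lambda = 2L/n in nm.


lambda = 2L / n
= 2 * 2.23 / 3
= 4.46 / 3
= 1.4867 nm

1.4867


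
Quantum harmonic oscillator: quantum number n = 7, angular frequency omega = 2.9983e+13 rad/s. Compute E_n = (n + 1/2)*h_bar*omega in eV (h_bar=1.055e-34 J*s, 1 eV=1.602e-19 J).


E = (n + 1/2) * h_bar * omega
= (7 + 0.5) * 1.055e-34 * 2.9983e+13
= 7.5 * 3.1632e-21
= 2.3724e-20 J
= 0.1481 eV

0.1481


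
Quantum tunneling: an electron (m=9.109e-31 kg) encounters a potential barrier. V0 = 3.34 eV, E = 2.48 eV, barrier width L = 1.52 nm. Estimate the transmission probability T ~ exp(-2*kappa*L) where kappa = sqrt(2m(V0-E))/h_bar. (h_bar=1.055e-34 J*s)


V0 - E = 0.86 eV = 1.3777e-19 J
kappa = sqrt(2 * m * (V0-E)) / h_bar
= sqrt(2 * 9.109e-31 * 1.3777e-19) / 1.055e-34
= 4.7487e+09 /m
2*kappa*L = 2 * 4.7487e+09 * 1.52e-9
= 14.4362
T = exp(-14.4362) = 5.375904e-07

5.375904e-07


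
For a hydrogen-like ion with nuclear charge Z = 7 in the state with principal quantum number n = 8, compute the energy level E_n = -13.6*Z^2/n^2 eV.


E_n = -13.6 * Z^2 / n^2
= -13.6 * 7^2 / 8^2
= -13.6 * 49 / 64
= -10.4125 eV

-10.4125


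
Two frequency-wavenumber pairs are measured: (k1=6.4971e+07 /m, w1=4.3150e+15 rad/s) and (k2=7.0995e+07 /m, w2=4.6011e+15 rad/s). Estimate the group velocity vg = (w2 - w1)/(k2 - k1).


vg = (w2 - w1) / (k2 - k1)
= (4.6011e+15 - 4.3150e+15) / (7.0995e+07 - 6.4971e+07)
= 2.8610e+14 / 6.0240e+06
= 4.7493e+07 m/s

4.7493e+07


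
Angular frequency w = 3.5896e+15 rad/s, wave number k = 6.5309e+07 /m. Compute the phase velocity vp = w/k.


vp = w / k
= 3.5896e+15 / 6.5309e+07
= 5.4963e+07 m/s

5.4963e+07


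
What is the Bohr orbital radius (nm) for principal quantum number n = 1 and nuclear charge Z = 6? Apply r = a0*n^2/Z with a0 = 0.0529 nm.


r = a0 * n^2 / Z
= 0.0529 * 1^2 / 6
= 0.0529 * 1 / 6
= 0.0088 nm

0.0088


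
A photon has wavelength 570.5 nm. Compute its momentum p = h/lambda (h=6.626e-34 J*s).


p = h / lambda
= 6.626e-34 / (570.5e-9)
= 6.626e-34 / 5.7050e-07
= 1.1614e-27 kg*m/s

1.1614e-27


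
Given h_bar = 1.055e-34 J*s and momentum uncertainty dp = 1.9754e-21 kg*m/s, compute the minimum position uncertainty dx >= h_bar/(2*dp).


dx = h_bar / (2 * dp)
= 1.055e-34 / (2 * 1.9754e-21)
= 1.055e-34 / 3.9508e-21
= 2.6703e-14 m

2.6703e-14


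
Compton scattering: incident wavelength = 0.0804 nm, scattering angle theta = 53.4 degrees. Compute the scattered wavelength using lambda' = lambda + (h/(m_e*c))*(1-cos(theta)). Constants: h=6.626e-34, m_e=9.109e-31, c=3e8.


Compton wavelength: h/(m_e*c) = 2.4247e-12 m
d_lambda = 2.4247e-12 * (1 - cos(53.4 deg))
= 2.4247e-12 * 0.403775
= 9.7904e-13 m = 0.000979 nm
lambda' = 0.0804 + 0.000979
= 0.081379 nm

0.081379


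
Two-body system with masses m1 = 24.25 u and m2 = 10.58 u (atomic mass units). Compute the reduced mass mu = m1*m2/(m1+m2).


mu = m1 * m2 / (m1 + m2)
= 24.25 * 10.58 / (24.25 + 10.58)
= 256.565 / 34.83
= 7.3662 u

7.3662


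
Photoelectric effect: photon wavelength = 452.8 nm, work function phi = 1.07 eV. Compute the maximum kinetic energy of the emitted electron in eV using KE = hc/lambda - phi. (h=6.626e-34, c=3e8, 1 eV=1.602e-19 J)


E_photon = hc / lambda
= (6.626e-34)(3e8) / (452.8e-9)
= 4.3900e-19 J
= 2.7403 eV
KE = E_photon - phi
= 2.7403 - 1.07
= 1.6703 eV

1.6703


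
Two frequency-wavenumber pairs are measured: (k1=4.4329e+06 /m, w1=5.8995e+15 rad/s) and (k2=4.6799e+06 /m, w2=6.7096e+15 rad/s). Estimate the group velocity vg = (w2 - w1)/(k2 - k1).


vg = (w2 - w1) / (k2 - k1)
= (6.7096e+15 - 5.8995e+15) / (4.6799e+06 - 4.4329e+06)
= 8.1010e+14 / 2.4700e+05
= 3.2798e+09 m/s

3.2798e+09


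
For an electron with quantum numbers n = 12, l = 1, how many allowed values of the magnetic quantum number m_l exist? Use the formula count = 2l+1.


m_l ranges from -l to +l in integer steps
So m_l goes from -1 to +1
Count = 2l + 1 = 2*1 + 1
= 3

3


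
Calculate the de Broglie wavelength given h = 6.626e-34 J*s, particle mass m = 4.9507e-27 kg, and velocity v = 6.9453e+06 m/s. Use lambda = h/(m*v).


lambda = h / (m * v)
= 6.626e-34 / (4.9507e-27 * 6.9453e+06)
= 6.626e-34 / 3.4384e-20
= 1.9271e-14 m

1.9271e-14


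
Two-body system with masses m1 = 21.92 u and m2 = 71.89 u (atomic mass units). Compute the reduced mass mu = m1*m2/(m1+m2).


mu = m1 * m2 / (m1 + m2)
= 21.92 * 71.89 / (21.92 + 71.89)
= 1575.8288 / 93.81
= 16.7981 u

16.7981


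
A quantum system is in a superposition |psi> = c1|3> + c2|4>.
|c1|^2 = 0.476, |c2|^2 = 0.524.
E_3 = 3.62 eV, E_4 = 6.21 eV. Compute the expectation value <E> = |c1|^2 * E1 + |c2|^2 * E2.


<E> = |c1|^2 * E1 + |c2|^2 * E2
= 0.476 * 3.62 + 0.524 * 6.21
= 1.7231 + 3.254
= 4.9772 eV

4.9772


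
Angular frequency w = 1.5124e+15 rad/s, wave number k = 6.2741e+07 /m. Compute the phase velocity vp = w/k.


vp = w / k
= 1.5124e+15 / 6.2741e+07
= 2.4105e+07 m/s

2.4105e+07


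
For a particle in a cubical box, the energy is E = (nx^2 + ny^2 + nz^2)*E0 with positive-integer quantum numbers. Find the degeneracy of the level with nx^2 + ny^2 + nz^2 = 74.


Enumerate all (nx, ny, nz) with nx^2 + ny^2 + nz^2 = 74:
(1,3,8)
(1,8,3)
(3,1,8)
(3,4,7)
(3,7,4)
(3,8,1)
(4,3,7)
(4,7,3)
(7,3,4)
(7,4,3)
(8,1,3)
(8,3,1)
Total degeneracy = 12

12


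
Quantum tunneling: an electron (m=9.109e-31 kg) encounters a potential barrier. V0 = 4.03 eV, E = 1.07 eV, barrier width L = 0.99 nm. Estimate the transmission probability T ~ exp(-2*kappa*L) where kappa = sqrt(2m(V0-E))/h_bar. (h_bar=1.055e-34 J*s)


V0 - E = 2.96 eV = 4.7419e-19 J
kappa = sqrt(2 * m * (V0-E)) / h_bar
= sqrt(2 * 9.109e-31 * 4.7419e-19) / 1.055e-34
= 8.8100e+09 /m
2*kappa*L = 2 * 8.8100e+09 * 0.99e-9
= 17.4438
T = exp(-17.4438) = 2.656255e-08

2.656255e-08


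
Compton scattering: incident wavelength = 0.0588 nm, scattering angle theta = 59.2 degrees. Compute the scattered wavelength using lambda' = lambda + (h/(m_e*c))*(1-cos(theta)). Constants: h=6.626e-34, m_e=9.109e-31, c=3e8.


Compton wavelength: h/(m_e*c) = 2.4247e-12 m
d_lambda = 2.4247e-12 * (1 - cos(59.2 deg))
= 2.4247e-12 * 0.487957
= 1.1832e-12 m = 0.001183 nm
lambda' = 0.0588 + 0.001183
= 0.059983 nm

0.059983


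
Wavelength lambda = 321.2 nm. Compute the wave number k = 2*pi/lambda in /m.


k = 2 * pi / lambda
= 6.2832 / (321.2e-9)
= 6.2832 / 3.2120e-07
= 1.9562e+07 /m

1.9562e+07


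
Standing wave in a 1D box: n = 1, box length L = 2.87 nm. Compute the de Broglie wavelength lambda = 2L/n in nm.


lambda = 2L / n
= 2 * 2.87 / 1
= 5.74 / 1
= 5.74 nm

5.74


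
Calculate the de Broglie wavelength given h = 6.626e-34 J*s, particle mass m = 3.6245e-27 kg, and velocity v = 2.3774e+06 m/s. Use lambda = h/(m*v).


lambda = h / (m * v)
= 6.626e-34 / (3.6245e-27 * 2.3774e+06)
= 6.626e-34 / 8.6169e-21
= 7.6896e-14 m

7.6896e-14


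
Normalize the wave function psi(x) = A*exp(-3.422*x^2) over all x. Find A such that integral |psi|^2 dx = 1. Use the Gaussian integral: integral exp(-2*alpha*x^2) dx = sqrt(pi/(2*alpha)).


integral |psi|^2 dx = A^2 * sqrt(pi/(2*alpha)) = 1
A^2 = sqrt(2*alpha/pi)
= sqrt(2 * 3.422 / pi)
= 1.475979
A = sqrt(1.475979)
= 1.2149

1.2149


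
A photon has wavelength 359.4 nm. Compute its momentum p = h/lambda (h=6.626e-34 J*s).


p = h / lambda
= 6.626e-34 / (359.4e-9)
= 6.626e-34 / 3.5940e-07
= 1.8436e-27 kg*m/s

1.8436e-27


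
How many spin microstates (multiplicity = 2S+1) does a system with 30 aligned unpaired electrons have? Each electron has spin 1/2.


Total spin S = N * (1/2) = 30 * 0.5 = 15.0
Spin multiplicity = 2S + 1
= 2 * 15.0 + 1
= 31

31


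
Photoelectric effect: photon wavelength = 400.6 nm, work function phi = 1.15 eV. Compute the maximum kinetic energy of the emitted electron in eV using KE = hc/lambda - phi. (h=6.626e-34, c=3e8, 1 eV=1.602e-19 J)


E_photon = hc / lambda
= (6.626e-34)(3e8) / (400.6e-9)
= 4.9621e-19 J
= 3.0974 eV
KE = E_photon - phi
= 3.0974 - 1.15
= 1.9474 eV

1.9474


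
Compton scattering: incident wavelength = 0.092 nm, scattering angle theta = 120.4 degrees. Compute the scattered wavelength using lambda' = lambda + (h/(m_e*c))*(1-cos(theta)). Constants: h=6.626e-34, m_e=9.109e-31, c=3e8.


Compton wavelength: h/(m_e*c) = 2.4247e-12 m
d_lambda = 2.4247e-12 * (1 - cos(120.4 deg))
= 2.4247e-12 * 1.506034
= 3.6517e-12 m = 0.003652 nm
lambda' = 0.092 + 0.003652
= 0.095652 nm

0.095652


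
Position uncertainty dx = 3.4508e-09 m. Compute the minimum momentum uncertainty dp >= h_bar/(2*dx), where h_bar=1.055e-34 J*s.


dp = h_bar / (2 * dx)
= 1.055e-34 / (2 * 3.4508e-09)
= 1.055e-34 / 6.9016e-09
= 1.5286e-26 kg*m/s

1.5286e-26


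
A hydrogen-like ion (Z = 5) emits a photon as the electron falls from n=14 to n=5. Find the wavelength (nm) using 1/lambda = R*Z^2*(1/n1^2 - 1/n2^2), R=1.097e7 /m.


1/lambda = R * Z^2 * (1/n1^2 - 1/n2^2)
= 1.097e7 * 5^2 * (1/5^2 - 1/14^2)
= 1.097e7 * 25 * (0.04 - 0.005102)
= 9.5708e+06 /m
lambda = 1 / 9.5708e+06
= 104.4849 nm

104.4849


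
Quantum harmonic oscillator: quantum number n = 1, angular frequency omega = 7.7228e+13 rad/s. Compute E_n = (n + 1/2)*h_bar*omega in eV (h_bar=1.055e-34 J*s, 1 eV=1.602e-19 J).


E = (n + 1/2) * h_bar * omega
= (1 + 0.5) * 1.055e-34 * 7.7228e+13
= 1.5 * 8.1476e-21
= 1.2221e-20 J
= 0.0763 eV

0.0763


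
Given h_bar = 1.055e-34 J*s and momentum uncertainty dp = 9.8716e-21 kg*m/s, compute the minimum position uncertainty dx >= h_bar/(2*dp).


dx = h_bar / (2 * dp)
= 1.055e-34 / (2 * 9.8716e-21)
= 1.055e-34 / 1.9743e-20
= 5.3436e-15 m

5.3436e-15


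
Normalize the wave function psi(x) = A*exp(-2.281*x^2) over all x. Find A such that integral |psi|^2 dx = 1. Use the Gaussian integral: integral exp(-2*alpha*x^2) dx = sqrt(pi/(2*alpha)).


integral |psi|^2 dx = A^2 * sqrt(pi/(2*alpha)) = 1
A^2 = sqrt(2*alpha/pi)
= sqrt(2 * 2.281 / pi)
= 1.205043
A = sqrt(1.205043)
= 1.0977

1.0977


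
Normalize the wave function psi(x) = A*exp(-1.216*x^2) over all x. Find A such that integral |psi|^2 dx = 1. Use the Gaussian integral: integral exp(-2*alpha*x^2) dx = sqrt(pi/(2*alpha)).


integral |psi|^2 dx = A^2 * sqrt(pi/(2*alpha)) = 1
A^2 = sqrt(2*alpha/pi)
= sqrt(2 * 1.216 / pi)
= 0.879846
A = sqrt(0.879846)
= 0.938

0.938


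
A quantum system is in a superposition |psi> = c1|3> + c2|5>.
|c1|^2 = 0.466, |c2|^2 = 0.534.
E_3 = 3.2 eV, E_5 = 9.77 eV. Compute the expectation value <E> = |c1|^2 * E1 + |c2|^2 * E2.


<E> = |c1|^2 * E1 + |c2|^2 * E2
= 0.466 * 3.2 + 0.534 * 9.77
= 1.4912 + 5.2172
= 6.7084 eV

6.7084


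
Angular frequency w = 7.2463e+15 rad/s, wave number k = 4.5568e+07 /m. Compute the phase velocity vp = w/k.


vp = w / k
= 7.2463e+15 / 4.5568e+07
= 1.5902e+08 m/s

1.5902e+08


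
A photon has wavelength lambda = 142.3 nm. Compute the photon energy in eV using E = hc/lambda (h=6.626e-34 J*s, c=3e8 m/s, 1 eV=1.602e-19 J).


E = hc / lambda
= (6.626e-34)(3e8) / (142.3e-9)
= 1.9878e-25 / 1.4230e-07
= 1.3969e-18 J
Converting to eV: 1.3969e-18 / 1.602e-19
= 8.7198 eV

8.7198


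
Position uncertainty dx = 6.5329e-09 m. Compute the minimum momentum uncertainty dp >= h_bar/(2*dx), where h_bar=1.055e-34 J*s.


dp = h_bar / (2 * dx)
= 1.055e-34 / (2 * 6.5329e-09)
= 1.055e-34 / 1.3066e-08
= 8.0745e-27 kg*m/s

8.0745e-27


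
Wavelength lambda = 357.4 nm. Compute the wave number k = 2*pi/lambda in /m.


k = 2 * pi / lambda
= 6.2832 / (357.4e-9)
= 6.2832 / 3.5740e-07
= 1.7580e+07 /m

1.7580e+07


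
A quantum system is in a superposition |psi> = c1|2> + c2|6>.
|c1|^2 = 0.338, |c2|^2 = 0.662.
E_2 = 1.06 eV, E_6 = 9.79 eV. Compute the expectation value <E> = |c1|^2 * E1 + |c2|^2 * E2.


<E> = |c1|^2 * E1 + |c2|^2 * E2
= 0.338 * 1.06 + 0.662 * 9.79
= 0.3583 + 6.481
= 6.8393 eV

6.8393


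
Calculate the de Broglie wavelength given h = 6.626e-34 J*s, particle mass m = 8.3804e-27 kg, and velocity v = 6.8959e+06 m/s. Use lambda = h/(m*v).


lambda = h / (m * v)
= 6.626e-34 / (8.3804e-27 * 6.8959e+06)
= 6.626e-34 / 5.7790e-20
= 1.1466e-14 m

1.1466e-14


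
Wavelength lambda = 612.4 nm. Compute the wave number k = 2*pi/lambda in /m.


k = 2 * pi / lambda
= 6.2832 / (612.4e-9)
= 6.2832 / 6.1240e-07
= 1.0260e+07 /m

1.0260e+07


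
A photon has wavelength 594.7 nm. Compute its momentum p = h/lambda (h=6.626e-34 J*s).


p = h / lambda
= 6.626e-34 / (594.7e-9)
= 6.626e-34 / 5.9470e-07
= 1.1142e-27 kg*m/s

1.1142e-27


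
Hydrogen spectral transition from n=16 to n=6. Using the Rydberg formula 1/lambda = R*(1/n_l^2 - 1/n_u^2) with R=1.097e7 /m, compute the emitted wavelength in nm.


1/lambda = R * (1/n_l^2 - 1/n_u^2)
= 1.097e7 * (1/6^2 - 1/16^2)
= 1.097e7 * (0.027778 - 0.003906)
= 1.097e7 * 0.023872
= 2.6187e+05 /m
lambda = 1 / 2.6187e+05 = 3818.679 nm

3818.679


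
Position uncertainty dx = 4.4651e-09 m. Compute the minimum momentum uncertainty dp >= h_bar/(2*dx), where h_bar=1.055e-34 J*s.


dp = h_bar / (2 * dx)
= 1.055e-34 / (2 * 4.4651e-09)
= 1.055e-34 / 8.9302e-09
= 1.1814e-26 kg*m/s

1.1814e-26


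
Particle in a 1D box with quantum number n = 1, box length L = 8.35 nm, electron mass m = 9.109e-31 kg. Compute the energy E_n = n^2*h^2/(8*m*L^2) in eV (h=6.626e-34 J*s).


E = n^2 * h^2 / (8 * m * L^2)
= 1^2 * (6.626e-34)^2 / (8 * 9.109e-31 * (8.35e-9)^2)
= 1 * 4.3904e-67 / (8 * 9.109e-31 * 6.9723e-17)
= 8.6411e-22 J
= 0.0054 eV

0.0054


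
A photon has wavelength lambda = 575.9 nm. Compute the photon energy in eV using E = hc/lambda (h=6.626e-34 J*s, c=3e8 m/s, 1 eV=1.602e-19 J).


E = hc / lambda
= (6.626e-34)(3e8) / (575.9e-9)
= 1.9878e-25 / 5.7590e-07
= 3.4516e-19 J
Converting to eV: 3.4516e-19 / 1.602e-19
= 2.1546 eV

2.1546


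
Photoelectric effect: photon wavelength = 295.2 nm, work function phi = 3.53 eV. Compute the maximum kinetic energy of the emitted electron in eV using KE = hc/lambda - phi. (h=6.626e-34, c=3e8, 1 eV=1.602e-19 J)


E_photon = hc / lambda
= (6.626e-34)(3e8) / (295.2e-9)
= 6.7337e-19 J
= 4.2033 eV
KE = E_photon - phi
= 4.2033 - 3.53
= 0.6733 eV

0.6733


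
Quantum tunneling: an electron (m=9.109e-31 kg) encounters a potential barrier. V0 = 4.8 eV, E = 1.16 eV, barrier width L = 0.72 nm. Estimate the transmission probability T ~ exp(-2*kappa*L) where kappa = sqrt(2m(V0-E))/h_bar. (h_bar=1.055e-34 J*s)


V0 - E = 3.64 eV = 5.8313e-19 J
kappa = sqrt(2 * m * (V0-E)) / h_bar
= sqrt(2 * 9.109e-31 * 5.8313e-19) / 1.055e-34
= 9.7697e+09 /m
2*kappa*L = 2 * 9.7697e+09 * 0.72e-9
= 14.0683
T = exp(-14.0683) = 7.766136e-07

7.766136e-07


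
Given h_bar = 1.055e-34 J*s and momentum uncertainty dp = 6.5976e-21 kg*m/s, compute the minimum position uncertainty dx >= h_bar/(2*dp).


dx = h_bar / (2 * dp)
= 1.055e-34 / (2 * 6.5976e-21)
= 1.055e-34 / 1.3195e-20
= 7.9953e-15 m

7.9953e-15


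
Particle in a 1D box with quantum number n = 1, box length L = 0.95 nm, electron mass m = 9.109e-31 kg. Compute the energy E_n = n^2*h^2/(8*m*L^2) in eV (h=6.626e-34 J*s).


E = n^2 * h^2 / (8 * m * L^2)
= 1^2 * (6.626e-34)^2 / (8 * 9.109e-31 * (0.95e-9)^2)
= 1 * 4.3904e-67 / (8 * 9.109e-31 * 9.0250e-19)
= 6.6757e-20 J
= 0.4167 eV

0.4167


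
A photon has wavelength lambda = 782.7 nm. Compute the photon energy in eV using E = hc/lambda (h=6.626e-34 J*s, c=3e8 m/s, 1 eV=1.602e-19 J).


E = hc / lambda
= (6.626e-34)(3e8) / (782.7e-9)
= 1.9878e-25 / 7.8270e-07
= 2.5397e-19 J
Converting to eV: 2.5397e-19 / 1.602e-19
= 1.5853 eV

1.5853


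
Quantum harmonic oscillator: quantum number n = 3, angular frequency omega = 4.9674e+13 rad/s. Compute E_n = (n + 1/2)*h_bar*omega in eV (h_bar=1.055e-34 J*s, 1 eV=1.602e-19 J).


E = (n + 1/2) * h_bar * omega
= (3 + 0.5) * 1.055e-34 * 4.9674e+13
= 3.5 * 5.2406e-21
= 1.8342e-20 J
= 0.1145 eV

0.1145


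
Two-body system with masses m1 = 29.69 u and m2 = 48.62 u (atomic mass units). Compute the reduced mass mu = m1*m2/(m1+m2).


mu = m1 * m2 / (m1 + m2)
= 29.69 * 48.62 / (29.69 + 48.62)
= 1443.5278 / 78.31
= 18.4335 u

18.4335


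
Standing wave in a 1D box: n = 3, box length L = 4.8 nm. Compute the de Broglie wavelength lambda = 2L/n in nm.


lambda = 2L / n
= 2 * 4.8 / 3
= 9.6 / 3
= 3.2 nm

3.2


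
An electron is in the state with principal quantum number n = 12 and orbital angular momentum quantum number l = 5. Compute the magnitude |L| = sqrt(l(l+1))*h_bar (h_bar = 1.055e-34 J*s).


L = sqrt(l*(l+1)) * h_bar
= sqrt(5 * 6) * 1.055e-34
= sqrt(30) * 1.055e-34
= 5.4772 * 1.055e-34
= 5.7785e-34 J*s

5.7785e-34


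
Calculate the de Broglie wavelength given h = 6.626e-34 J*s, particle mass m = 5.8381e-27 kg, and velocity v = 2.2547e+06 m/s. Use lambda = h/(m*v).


lambda = h / (m * v)
= 6.626e-34 / (5.8381e-27 * 2.2547e+06)
= 6.626e-34 / 1.3163e-20
= 5.0337e-14 m

5.0337e-14


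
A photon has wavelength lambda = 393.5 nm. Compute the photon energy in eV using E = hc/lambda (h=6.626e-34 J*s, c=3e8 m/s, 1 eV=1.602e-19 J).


E = hc / lambda
= (6.626e-34)(3e8) / (393.5e-9)
= 1.9878e-25 / 3.9350e-07
= 5.0516e-19 J
Converting to eV: 5.0516e-19 / 1.602e-19
= 3.1533 eV

3.1533


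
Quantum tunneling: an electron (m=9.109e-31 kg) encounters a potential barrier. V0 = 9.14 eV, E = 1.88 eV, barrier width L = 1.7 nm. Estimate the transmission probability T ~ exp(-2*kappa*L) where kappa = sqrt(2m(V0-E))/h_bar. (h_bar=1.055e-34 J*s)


V0 - E = 7.26 eV = 1.1631e-18 J
kappa = sqrt(2 * m * (V0-E)) / h_bar
= sqrt(2 * 9.109e-31 * 1.1631e-18) / 1.055e-34
= 1.3797e+10 /m
2*kappa*L = 2 * 1.3797e+10 * 1.7e-9
= 46.9112
T = exp(-46.9112) = 4.233823e-21

4.233823e-21


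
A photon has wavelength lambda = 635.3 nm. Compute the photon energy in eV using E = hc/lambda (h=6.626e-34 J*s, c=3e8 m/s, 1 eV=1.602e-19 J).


E = hc / lambda
= (6.626e-34)(3e8) / (635.3e-9)
= 1.9878e-25 / 6.3530e-07
= 3.1289e-19 J
Converting to eV: 3.1289e-19 / 1.602e-19
= 1.9531 eV

1.9531


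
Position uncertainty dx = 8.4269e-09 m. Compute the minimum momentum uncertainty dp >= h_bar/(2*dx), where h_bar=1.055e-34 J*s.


dp = h_bar / (2 * dx)
= 1.055e-34 / (2 * 8.4269e-09)
= 1.055e-34 / 1.6854e-08
= 6.2597e-27 kg*m/s

6.2597e-27


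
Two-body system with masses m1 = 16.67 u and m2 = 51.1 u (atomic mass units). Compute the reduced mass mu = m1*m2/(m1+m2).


mu = m1 * m2 / (m1 + m2)
= 16.67 * 51.1 / (16.67 + 51.1)
= 851.837 / 67.77
= 12.5695 u

12.5695


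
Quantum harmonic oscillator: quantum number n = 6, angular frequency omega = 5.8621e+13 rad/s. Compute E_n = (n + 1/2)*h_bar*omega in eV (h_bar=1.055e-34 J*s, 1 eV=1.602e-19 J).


E = (n + 1/2) * h_bar * omega
= (6 + 0.5) * 1.055e-34 * 5.8621e+13
= 6.5 * 6.1845e-21
= 4.0199e-20 J
= 0.2509 eV

0.2509


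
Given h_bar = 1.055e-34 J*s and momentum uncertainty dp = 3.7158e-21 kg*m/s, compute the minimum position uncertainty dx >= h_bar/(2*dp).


dx = h_bar / (2 * dp)
= 1.055e-34 / (2 * 3.7158e-21)
= 1.055e-34 / 7.4316e-21
= 1.4196e-14 m

1.4196e-14


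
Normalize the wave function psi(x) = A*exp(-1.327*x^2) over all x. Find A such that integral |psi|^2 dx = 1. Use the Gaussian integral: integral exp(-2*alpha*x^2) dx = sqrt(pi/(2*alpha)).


integral |psi|^2 dx = A^2 * sqrt(pi/(2*alpha)) = 1
A^2 = sqrt(2*alpha/pi)
= sqrt(2 * 1.327 / pi)
= 0.919127
A = sqrt(0.919127)
= 0.9587

0.9587


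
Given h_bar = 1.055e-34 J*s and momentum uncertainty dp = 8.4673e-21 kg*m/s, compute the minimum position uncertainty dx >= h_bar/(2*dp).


dx = h_bar / (2 * dp)
= 1.055e-34 / (2 * 8.4673e-21)
= 1.055e-34 / 1.6935e-20
= 6.2298e-15 m

6.2298e-15


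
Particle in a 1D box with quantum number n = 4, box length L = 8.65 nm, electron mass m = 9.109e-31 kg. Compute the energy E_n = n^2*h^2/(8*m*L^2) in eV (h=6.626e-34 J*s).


E = n^2 * h^2 / (8 * m * L^2)
= 4^2 * (6.626e-34)^2 / (8 * 9.109e-31 * (8.65e-9)^2)
= 16 * 4.3904e-67 / (8 * 9.109e-31 * 7.4823e-17)
= 1.2883e-20 J
= 0.0804 eV

0.0804


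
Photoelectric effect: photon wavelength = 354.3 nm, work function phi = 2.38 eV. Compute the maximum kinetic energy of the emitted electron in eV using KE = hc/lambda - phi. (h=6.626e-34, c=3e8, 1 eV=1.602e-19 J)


E_photon = hc / lambda
= (6.626e-34)(3e8) / (354.3e-9)
= 5.6105e-19 J
= 3.5022 eV
KE = E_photon - phi
= 3.5022 - 2.38
= 1.1222 eV

1.1222


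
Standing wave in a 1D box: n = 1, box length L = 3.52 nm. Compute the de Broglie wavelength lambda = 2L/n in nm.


lambda = 2L / n
= 2 * 3.52 / 1
= 7.04 / 1
= 7.04 nm

7.04


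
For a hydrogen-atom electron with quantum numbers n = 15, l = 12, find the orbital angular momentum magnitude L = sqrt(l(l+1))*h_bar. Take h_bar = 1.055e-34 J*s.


L = sqrt(l*(l+1)) * h_bar
= sqrt(12 * 13) * 1.055e-34
= sqrt(156) * 1.055e-34
= 12.49 * 1.055e-34
= 1.3177e-33 J*s

1.3177e-33


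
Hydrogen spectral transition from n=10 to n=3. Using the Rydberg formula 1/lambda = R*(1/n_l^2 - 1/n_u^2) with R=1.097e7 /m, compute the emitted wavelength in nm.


1/lambda = R * (1/n_l^2 - 1/n_u^2)
= 1.097e7 * (1/3^2 - 1/10^2)
= 1.097e7 * (0.111111 - 0.01)
= 1.097e7 * 0.101111
= 1.1092e+06 /m
lambda = 1 / 1.1092e+06 = 901.5597 nm

901.5597


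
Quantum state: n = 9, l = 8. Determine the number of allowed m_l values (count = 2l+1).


m_l ranges from -l to +l in integer steps
So m_l goes from -8 to +8
Count = 2l + 1 = 2*8 + 1
= 17

17


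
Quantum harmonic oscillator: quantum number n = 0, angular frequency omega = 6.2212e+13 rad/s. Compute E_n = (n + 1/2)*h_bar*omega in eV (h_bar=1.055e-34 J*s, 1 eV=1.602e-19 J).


E = (n + 1/2) * h_bar * omega
= (0 + 0.5) * 1.055e-34 * 6.2212e+13
= 0.5 * 6.5634e-21
= 3.2817e-21 J
= 0.0205 eV

0.0205


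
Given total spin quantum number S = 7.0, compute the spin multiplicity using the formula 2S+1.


Spin multiplicity = 2S + 1
= 2 * 7.0 + 1
= 14.0 + 1
= 15

15


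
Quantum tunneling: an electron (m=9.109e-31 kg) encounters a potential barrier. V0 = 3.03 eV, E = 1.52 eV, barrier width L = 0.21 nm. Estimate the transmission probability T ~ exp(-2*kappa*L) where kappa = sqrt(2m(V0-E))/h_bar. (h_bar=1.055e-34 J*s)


V0 - E = 1.51 eV = 2.4190e-19 J
kappa = sqrt(2 * m * (V0-E)) / h_bar
= sqrt(2 * 9.109e-31 * 2.4190e-19) / 1.055e-34
= 6.2924e+09 /m
2*kappa*L = 2 * 6.2924e+09 * 0.21e-9
= 2.6428
T = exp(-2.6428) = 7.116061e-02

7.116061e-02


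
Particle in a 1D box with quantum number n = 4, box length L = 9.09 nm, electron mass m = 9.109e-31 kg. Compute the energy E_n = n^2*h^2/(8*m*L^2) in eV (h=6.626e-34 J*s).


E = n^2 * h^2 / (8 * m * L^2)
= 4^2 * (6.626e-34)^2 / (8 * 9.109e-31 * (9.09e-9)^2)
= 16 * 4.3904e-67 / (8 * 9.109e-31 * 8.2628e-17)
= 1.1666e-20 J
= 0.0728 eV

0.0728


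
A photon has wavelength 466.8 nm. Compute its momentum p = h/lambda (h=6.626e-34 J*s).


p = h / lambda
= 6.626e-34 / (466.8e-9)
= 6.626e-34 / 4.6680e-07
= 1.4195e-27 kg*m/s

1.4195e-27


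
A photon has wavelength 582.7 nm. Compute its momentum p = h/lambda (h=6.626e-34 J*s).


p = h / lambda
= 6.626e-34 / (582.7e-9)
= 6.626e-34 / 5.8270e-07
= 1.1371e-27 kg*m/s

1.1371e-27


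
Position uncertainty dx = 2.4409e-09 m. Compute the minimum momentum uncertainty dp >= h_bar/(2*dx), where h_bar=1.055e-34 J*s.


dp = h_bar / (2 * dx)
= 1.055e-34 / (2 * 2.4409e-09)
= 1.055e-34 / 4.8818e-09
= 2.1611e-26 kg*m/s

2.1611e-26


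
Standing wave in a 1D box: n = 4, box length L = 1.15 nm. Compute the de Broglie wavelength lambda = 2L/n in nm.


lambda = 2L / n
= 2 * 1.15 / 4
= 2.3 / 4
= 0.575 nm

0.575


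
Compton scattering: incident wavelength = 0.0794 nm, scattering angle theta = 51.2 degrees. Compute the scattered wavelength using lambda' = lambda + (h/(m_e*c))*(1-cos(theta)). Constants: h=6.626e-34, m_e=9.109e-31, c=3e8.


Compton wavelength: h/(m_e*c) = 2.4247e-12 m
d_lambda = 2.4247e-12 * (1 - cos(51.2 deg))
= 2.4247e-12 * 0.373396
= 9.0538e-13 m = 0.000905 nm
lambda' = 0.0794 + 0.000905
= 0.080305 nm

0.080305


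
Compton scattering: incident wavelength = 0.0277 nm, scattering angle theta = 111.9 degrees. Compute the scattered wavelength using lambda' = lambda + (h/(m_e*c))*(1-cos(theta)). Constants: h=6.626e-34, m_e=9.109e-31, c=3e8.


Compton wavelength: h/(m_e*c) = 2.4247e-12 m
d_lambda = 2.4247e-12 * (1 - cos(111.9 deg))
= 2.4247e-12 * 1.372988
= 3.3291e-12 m = 0.003329 nm
lambda' = 0.0277 + 0.003329
= 0.031029 nm

0.031029


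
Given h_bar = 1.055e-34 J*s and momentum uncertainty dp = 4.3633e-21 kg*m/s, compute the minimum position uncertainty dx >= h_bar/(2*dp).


dx = h_bar / (2 * dp)
= 1.055e-34 / (2 * 4.3633e-21)
= 1.055e-34 / 8.7266e-21
= 1.2089e-14 m

1.2089e-14


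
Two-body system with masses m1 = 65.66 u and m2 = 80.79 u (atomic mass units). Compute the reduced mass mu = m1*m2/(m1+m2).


mu = m1 * m2 / (m1 + m2)
= 65.66 * 80.79 / (65.66 + 80.79)
= 5304.6714 / 146.45
= 36.2217 u

36.2217


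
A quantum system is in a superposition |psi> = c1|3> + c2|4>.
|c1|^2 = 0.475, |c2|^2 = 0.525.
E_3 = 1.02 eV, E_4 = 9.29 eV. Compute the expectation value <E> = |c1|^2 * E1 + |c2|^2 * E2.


<E> = |c1|^2 * E1 + |c2|^2 * E2
= 0.475 * 1.02 + 0.525 * 9.29
= 0.4845 + 4.8773
= 5.3617 eV

5.3617


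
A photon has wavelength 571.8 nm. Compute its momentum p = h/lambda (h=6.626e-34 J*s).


p = h / lambda
= 6.626e-34 / (571.8e-9)
= 6.626e-34 / 5.7180e-07
= 1.1588e-27 kg*m/s

1.1588e-27


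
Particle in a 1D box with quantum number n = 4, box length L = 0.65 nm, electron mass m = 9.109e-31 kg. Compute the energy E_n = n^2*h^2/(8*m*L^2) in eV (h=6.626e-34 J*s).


E = n^2 * h^2 / (8 * m * L^2)
= 4^2 * (6.626e-34)^2 / (8 * 9.109e-31 * (0.65e-9)^2)
= 16 * 4.3904e-67 / (8 * 9.109e-31 * 4.2250e-19)
= 2.2816e-18 J
= 14.2421 eV

14.2421


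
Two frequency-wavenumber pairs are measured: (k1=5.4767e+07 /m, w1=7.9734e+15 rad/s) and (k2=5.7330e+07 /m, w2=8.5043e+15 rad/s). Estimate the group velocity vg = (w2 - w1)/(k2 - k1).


vg = (w2 - w1) / (k2 - k1)
= (8.5043e+15 - 7.9734e+15) / (5.7330e+07 - 5.4767e+07)
= 5.3090e+14 / 2.5630e+06
= 2.0714e+08 m/s

2.0714e+08


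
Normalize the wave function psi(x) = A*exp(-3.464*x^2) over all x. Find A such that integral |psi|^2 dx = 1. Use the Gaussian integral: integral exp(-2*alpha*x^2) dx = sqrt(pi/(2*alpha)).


integral |psi|^2 dx = A^2 * sqrt(pi/(2*alpha)) = 1
A^2 = sqrt(2*alpha/pi)
= sqrt(2 * 3.464 / pi)
= 1.485009
A = sqrt(1.485009)
= 1.2186

1.2186


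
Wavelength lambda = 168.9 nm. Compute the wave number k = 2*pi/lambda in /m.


k = 2 * pi / lambda
= 6.2832 / (168.9e-9)
= 6.2832 / 1.6890e-07
= 3.7201e+07 /m

3.7201e+07


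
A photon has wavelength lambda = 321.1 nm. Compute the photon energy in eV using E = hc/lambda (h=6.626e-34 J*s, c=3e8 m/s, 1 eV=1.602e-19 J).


E = hc / lambda
= (6.626e-34)(3e8) / (321.1e-9)
= 1.9878e-25 / 3.2110e-07
= 6.1906e-19 J
Converting to eV: 6.1906e-19 / 1.602e-19
= 3.8643 eV

3.8643


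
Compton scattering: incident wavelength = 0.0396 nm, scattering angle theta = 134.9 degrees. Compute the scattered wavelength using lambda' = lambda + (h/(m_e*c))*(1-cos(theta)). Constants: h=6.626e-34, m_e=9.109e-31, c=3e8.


Compton wavelength: h/(m_e*c) = 2.4247e-12 m
d_lambda = 2.4247e-12 * (1 - cos(134.9 deg))
= 2.4247e-12 * 1.705872
= 4.1362e-12 m = 0.004136 nm
lambda' = 0.0396 + 0.004136
= 0.043736 nm

0.043736


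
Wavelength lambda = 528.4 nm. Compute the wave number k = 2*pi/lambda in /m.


k = 2 * pi / lambda
= 6.2832 / (528.4e-9)
= 6.2832 / 5.2840e-07
= 1.1891e+07 /m

1.1891e+07


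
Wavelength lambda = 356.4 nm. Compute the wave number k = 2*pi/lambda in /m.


k = 2 * pi / lambda
= 6.2832 / (356.4e-9)
= 6.2832 / 3.5640e-07
= 1.7630e+07 /m

1.7630e+07


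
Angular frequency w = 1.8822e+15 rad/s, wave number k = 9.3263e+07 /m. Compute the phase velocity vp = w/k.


vp = w / k
= 1.8822e+15 / 9.3263e+07
= 2.0182e+07 m/s

2.0182e+07


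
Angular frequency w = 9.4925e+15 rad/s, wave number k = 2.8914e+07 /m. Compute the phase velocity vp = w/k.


vp = w / k
= 9.4925e+15 / 2.8914e+07
= 3.2830e+08 m/s

3.2830e+08


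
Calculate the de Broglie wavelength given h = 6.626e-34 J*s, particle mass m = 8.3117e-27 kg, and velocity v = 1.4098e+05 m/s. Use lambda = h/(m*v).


lambda = h / (m * v)
= 6.626e-34 / (8.3117e-27 * 1.4098e+05)
= 6.626e-34 / 1.1718e-21
= 5.6546e-13 m

5.6546e-13


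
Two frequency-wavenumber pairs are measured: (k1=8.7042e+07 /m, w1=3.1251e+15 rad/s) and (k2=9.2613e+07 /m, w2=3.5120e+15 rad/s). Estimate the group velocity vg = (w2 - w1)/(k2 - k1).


vg = (w2 - w1) / (k2 - k1)
= (3.5120e+15 - 3.1251e+15) / (9.2613e+07 - 8.7042e+07)
= 3.8690e+14 / 5.5710e+06
= 6.9449e+07 m/s

6.9449e+07


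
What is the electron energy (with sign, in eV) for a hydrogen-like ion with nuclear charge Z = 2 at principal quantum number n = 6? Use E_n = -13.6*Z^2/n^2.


E_n = -13.6 * Z^2 / n^2
= -13.6 * 2^2 / 6^2
= -13.6 * 4 / 36
= -1.5111 eV

-1.5111


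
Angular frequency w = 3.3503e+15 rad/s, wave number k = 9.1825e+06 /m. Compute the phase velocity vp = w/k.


vp = w / k
= 3.3503e+15 / 9.1825e+06
= 3.6486e+08 m/s

3.6486e+08


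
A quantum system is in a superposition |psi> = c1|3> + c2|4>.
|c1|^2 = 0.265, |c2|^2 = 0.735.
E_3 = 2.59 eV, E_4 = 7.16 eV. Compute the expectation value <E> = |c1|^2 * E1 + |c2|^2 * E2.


<E> = |c1|^2 * E1 + |c2|^2 * E2
= 0.265 * 2.59 + 0.735 * 7.16
= 0.6864 + 5.2626
= 5.9489 eV

5.9489


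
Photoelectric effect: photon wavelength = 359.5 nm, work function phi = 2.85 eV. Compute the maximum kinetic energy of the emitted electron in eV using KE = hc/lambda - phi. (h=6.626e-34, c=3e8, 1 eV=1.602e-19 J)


E_photon = hc / lambda
= (6.626e-34)(3e8) / (359.5e-9)
= 5.5293e-19 J
= 3.4515 eV
KE = E_photon - phi
= 3.4515 - 2.85
= 0.6015 eV

0.6015


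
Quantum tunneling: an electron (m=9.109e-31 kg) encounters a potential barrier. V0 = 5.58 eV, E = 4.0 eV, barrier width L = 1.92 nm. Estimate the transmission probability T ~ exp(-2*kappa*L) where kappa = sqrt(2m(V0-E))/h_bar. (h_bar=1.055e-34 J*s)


V0 - E = 1.58 eV = 2.5312e-19 J
kappa = sqrt(2 * m * (V0-E)) / h_bar
= sqrt(2 * 9.109e-31 * 2.5312e-19) / 1.055e-34
= 6.4366e+09 /m
2*kappa*L = 2 * 6.4366e+09 * 1.92e-9
= 24.7166
T = exp(-24.7166) = 1.843794e-11

1.843794e-11
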